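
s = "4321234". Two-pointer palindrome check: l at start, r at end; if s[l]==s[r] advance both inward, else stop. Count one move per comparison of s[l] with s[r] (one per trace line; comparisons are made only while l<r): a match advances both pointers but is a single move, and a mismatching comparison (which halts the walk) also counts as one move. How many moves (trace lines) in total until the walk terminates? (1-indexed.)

3 moves

[1,7] '4'=='4' → l++,r--
[2,6] '3'=='3' → l++,r--
[3,5] '2'=='2' → l++,r--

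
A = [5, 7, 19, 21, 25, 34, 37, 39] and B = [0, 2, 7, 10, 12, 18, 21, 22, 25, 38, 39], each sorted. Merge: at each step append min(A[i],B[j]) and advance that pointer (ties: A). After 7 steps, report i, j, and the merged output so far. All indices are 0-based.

i=2, j=5, merged so far=[0, 2, 5, 7, 7, 10, 12]

[i=0,j=0] A[i]=5>B[j]=0 take 0 → j++
[i=0,j=1] A[i]=5>B[j]=2 take 2 → j++
[i=0,j=2] A[i]=5<=B[j]=7 take 5 → i++
[i=1,j=2] A[i]=7<=B[j]=7 take 7 → i++
[i=2,j=2] A[i]=19>B[j]=7 take 7 → j++
[i=2,j=3] A[i]=19>B[j]=10 take 10 → j++
[i=2,j=4] A[i]=19>B[j]=12 take 12 → j++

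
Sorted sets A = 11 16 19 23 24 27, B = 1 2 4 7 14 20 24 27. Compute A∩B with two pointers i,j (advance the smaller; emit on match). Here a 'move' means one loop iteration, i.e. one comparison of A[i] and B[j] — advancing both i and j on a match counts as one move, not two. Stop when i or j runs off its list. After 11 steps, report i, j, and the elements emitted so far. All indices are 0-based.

[i=0,j=0] 11>1 → j++
[i=0,j=1] 11>2 → j++
[i=0,j=2] 11>4 → j++
[i=0,j=3] 11>7 → j++
[i=0,j=4] 11<14 → i++
[i=1,j=4] 16>14 → j++
[i=1,j=5] 16<20 → i++
[i=2,j=5] 19<20 → i++
[i=3,j=5] 23>20 → j++
[i=3,j=6] 23<24 → i++
[i=4,j=6] 24==24 emit → i++,j++

i=5, j=7, emitted=[24]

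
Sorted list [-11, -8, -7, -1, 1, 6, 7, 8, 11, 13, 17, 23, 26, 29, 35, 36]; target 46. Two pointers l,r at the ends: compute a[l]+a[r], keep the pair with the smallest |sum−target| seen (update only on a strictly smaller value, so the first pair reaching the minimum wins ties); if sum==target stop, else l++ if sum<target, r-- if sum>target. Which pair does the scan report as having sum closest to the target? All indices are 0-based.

pair (11, 35) with sum 46 (|Δ|=0)

l=0 r=15: -11+36=25 d=21 *, l++
l=1 r=15: -8+36=28 d=18 *, l++
l=2 r=15: -7+36=29 d=17 *, l++
l=3 r=15: -1+36=35 d=11 *, l++
l=4 r=15: 1+36=37 d=9 *, l++
l=5 r=15: 6+36=42 d=4 *, l++
l=6 r=15: 7+36=43 d=3 *, l++
l=7 r=15: 8+36=44 d=2 *, l++
l=8 r=15: 11+36=47 d=1 *, r--
l=8 r=14: 11+35=46 d=0 *, stop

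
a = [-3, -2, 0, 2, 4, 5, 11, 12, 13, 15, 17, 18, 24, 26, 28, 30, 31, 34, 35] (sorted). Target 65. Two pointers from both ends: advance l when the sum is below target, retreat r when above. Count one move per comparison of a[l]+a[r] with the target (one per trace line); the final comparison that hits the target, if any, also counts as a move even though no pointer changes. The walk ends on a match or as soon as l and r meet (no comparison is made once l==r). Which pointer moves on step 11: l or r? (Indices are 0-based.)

l

[0,18] -3+35=32 <65 → l++
[1,18] -2+35=33 <65 → l++
[2,18] 0+35=35 <65 → l++
[3,18] 2+35=37 <65 → l++
[4,18] 4+35=39 <65 → l++
[5,18] 5+35=40 <65 → l++
[6,18] 11+35=46 <65 → l++
[7,18] 12+35=47 <65 → l++
[8,18] 13+35=48 <65 → l++
[9,18] 15+35=50 <65 → l++
[10,18] 17+35=52 <65 → l++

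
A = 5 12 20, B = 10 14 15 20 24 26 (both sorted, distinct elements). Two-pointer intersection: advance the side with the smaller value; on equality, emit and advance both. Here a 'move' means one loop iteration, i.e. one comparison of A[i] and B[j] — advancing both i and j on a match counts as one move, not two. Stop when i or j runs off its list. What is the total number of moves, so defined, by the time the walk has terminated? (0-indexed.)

[i=0,j=0] 5<10 → i++
[i=1,j=0] 12>10 → j++
[i=1,j=1] 12<14 → i++
[i=2,j=1] 20>14 → j++
[i=2,j=2] 20>15 → j++
[i=2,j=3] 20==20 emit → i++,j++

6 moves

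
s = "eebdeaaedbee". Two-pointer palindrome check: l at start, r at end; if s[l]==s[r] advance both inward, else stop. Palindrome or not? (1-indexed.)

palindrome

[1,12] 'e'=='e' → l++,r--
[2,11] 'e'=='e' → l++,r--
[3,10] 'b'=='b' → l++,r--
[4,9] 'd'=='d' → l++,r--
[5,8] 'e'=='e' → l++,r--
[6,7] 'a'=='a' → l++,r--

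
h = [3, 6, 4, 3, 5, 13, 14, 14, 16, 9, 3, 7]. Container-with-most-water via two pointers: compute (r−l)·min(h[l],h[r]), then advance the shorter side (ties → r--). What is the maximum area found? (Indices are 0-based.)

max area = 60

[0,11] min(3,7)*11=33 best=33 * → l++
[1,11] min(6,7)*10=60 best=60 * → l++
[2,11] min(4,7)*9=36 best=60 → l++
[3,11] min(3,7)*8=24 best=60 → l++
[4,11] min(5,7)*7=35 best=60 → l++
[5,11] min(13,7)*6=42 best=60 → r--
[5,10] min(13,3)*5=15 best=60 → r--
[5,9] min(13,9)*4=36 best=60 → r--
[5,8] min(13,16)*3=39 best=60 → l++
[6,8] min(14,16)*2=28 best=60 → l++
[7,8] min(14,16)*1=14 best=60 → l++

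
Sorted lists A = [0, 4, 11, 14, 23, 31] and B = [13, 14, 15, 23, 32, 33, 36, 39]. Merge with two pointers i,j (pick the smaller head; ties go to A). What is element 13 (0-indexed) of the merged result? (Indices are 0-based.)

i=0 j=0: A[i]=0<=B[j]=13 take 0, i++
i=1 j=0: A[i]=4<=B[j]=13 take 4, i++
i=2 j=0: A[i]=11<=B[j]=13 take 11, i++
i=3 j=0: A[i]=14>B[j]=13 take 13, j++
i=3 j=1: A[i]=14<=B[j]=14 take 14, i++
i=4 j=1: A[i]=23>B[j]=14 take 14, j++
i=4 j=2: A[i]=23>B[j]=15 take 15, j++
i=4 j=3: A[i]=23<=B[j]=23 take 23, i++
i=5 j=3: A[i]=31>B[j]=23 take 23, j++
i=5 j=4: A[i]=31<=B[j]=32 take 31, i++
i=6 j=4: A done, take B[j]=32, j++
i=6 j=5: A done, take B[j]=33, j++
i=6 j=6: A done, take B[j]=36, j++
i=6 j=7: A done, take B[j]=39, j++

merged[13] = 39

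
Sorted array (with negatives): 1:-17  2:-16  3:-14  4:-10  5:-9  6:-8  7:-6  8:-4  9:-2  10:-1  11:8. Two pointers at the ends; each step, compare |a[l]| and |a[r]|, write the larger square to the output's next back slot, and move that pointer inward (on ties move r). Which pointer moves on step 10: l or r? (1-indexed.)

l=1 r=11: |-17|>|8| out[11]=289, l++
l=2 r=11: |-16|>|8| out[10]=256, l++
l=3 r=11: |-14|>|8| out[9]=196, l++
l=4 r=11: |-10|>|8| out[8]=100, l++
l=5 r=11: |-9|>|8| out[7]=81, l++
l=6 r=11: |-8|<=|8| out[6]=64, r--
l=6 r=10: |-8|>|-1| out[5]=64, l++
l=7 r=10: |-6|>|-1| out[4]=36, l++
l=8 r=10: |-4|>|-1| out[3]=16, l++
l=9 r=10: |-2|>|-1| out[2]=4, l++

l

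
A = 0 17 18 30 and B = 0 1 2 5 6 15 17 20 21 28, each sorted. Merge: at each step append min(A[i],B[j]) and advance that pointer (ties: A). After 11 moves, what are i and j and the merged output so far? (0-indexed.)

[i=0,j=0] A[i]=0<=B[j]=0 take 0 → i++
[i=1,j=0] A[i]=17>B[j]=0 take 0 → j++
[i=1,j=1] A[i]=17>B[j]=1 take 1 → j++
[i=1,j=2] A[i]=17>B[j]=2 take 2 → j++
[i=1,j=3] A[i]=17>B[j]=5 take 5 → j++
[i=1,j=4] A[i]=17>B[j]=6 take 6 → j++
[i=1,j=5] A[i]=17>B[j]=15 take 15 → j++
[i=1,j=6] A[i]=17<=B[j]=17 take 17 → i++
[i=2,j=6] A[i]=18>B[j]=17 take 17 → j++
[i=2,j=7] A[i]=18<=B[j]=20 take 18 → i++
[i=3,j=7] A[i]=30>B[j]=20 take 20 → j++

i=3, j=8, merged so far=[0, 0, 1, 2, 5, 6, 15, 17, 17, 18, 20]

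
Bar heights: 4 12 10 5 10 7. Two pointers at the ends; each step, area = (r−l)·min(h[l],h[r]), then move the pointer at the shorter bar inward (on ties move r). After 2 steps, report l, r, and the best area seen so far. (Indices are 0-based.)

l=0 r=5: min(4,7)*5=20 best=20 *, l++
l=1 r=5: min(12,7)*4=28 best=28 *, r--

l=1, r=4, best area=28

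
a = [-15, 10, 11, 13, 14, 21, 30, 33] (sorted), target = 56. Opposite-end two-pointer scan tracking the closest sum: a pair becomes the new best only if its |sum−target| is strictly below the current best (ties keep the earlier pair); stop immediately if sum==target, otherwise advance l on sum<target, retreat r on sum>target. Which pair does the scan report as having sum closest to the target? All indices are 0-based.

l=0 r=7: -15+33=18 d=38 *, l++
l=1 r=7: 10+33=43 d=13 *, l++
l=2 r=7: 11+33=44 d=12 *, l++
l=3 r=7: 13+33=46 d=10 *, l++
l=4 r=7: 14+33=47 d=9 *, l++
l=5 r=7: 21+33=54 d=2 *, l++
l=6 r=7: 30+33=63 d=7, r--

pair (21, 33) with sum 54 (|Δ|=2)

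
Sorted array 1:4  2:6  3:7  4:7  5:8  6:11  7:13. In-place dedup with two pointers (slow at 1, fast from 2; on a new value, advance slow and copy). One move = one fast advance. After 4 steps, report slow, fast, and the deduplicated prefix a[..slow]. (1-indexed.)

slow=4, fast=6, prefix=[4, 6, 7, 8]

slow=1 fast=2: a[fast]=6≠a[slow]=4 write a[2]=6, slow++,fast++
slow=2 fast=3: a[fast]=7≠a[slow]=6 write a[3]=7, slow++,fast++
slow=3 fast=4: a[fast]=7=a[slow] dup, fast++
slow=3 fast=5: a[fast]=8≠a[slow]=7 write a[4]=8, slow++,fast++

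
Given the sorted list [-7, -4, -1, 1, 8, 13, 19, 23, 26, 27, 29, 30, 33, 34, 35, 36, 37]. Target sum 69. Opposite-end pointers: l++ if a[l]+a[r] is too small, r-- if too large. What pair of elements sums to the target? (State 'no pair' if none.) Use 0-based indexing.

(33, 36)

l=0 r=16: -7+37=30 <69, l++
l=1 r=16: -4+37=33 <69, l++
l=2 r=16: -1+37=36 <69, l++
l=3 r=16: 1+37=38 <69, l++
l=4 r=16: 8+37=45 <69, l++
l=5 r=16: 13+37=50 <69, l++
l=6 r=16: 19+37=56 <69, l++
l=7 r=16: 23+37=60 <69, l++
l=8 r=16: 26+37=63 <69, l++
l=9 r=16: 27+37=64 <69, l++
l=10 r=16: 29+37=66 <69, l++
l=11 r=16: 30+37=67 <69, l++
l=12 r=16: 33+37=70 >69, r--
l=12 r=15: 33+36=69, found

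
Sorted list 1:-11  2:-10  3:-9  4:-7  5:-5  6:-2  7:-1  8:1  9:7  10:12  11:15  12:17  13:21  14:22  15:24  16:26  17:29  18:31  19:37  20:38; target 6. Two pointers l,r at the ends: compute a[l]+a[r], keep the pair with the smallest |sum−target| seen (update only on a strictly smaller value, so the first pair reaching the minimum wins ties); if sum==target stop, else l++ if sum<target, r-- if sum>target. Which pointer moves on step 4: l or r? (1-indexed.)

r

[1,20] -11+38=27 d=21 * → r--
[1,19] -11+37=26 d=20 * → r--
[1,18] -11+31=20 d=14 * → r--
[1,17] -11+29=18 d=12 * → r--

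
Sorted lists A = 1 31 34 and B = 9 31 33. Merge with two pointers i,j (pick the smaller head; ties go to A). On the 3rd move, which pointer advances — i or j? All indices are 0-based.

i=0 j=0: A[i]=1<=B[j]=9 take 1, i++
i=1 j=0: A[i]=31>B[j]=9 take 9, j++
i=1 j=1: A[i]=31<=B[j]=31 take 31, i++

i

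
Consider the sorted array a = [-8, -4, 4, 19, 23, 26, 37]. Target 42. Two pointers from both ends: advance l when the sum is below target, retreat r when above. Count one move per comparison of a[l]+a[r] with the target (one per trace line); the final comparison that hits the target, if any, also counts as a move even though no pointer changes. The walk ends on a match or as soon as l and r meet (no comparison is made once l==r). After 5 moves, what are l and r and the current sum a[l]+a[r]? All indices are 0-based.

l=0 r=6: -8+37=29 <42, l++
l=1 r=6: -4+37=33 <42, l++
l=2 r=6: 4+37=41 <42, l++
l=3 r=6: 19+37=56 >42, r--
l=3 r=5: 19+26=45 >42, r--

l=3, r=4, sum=42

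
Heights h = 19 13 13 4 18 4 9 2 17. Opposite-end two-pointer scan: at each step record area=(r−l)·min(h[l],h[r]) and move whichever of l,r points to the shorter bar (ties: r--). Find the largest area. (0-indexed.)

max area = 136

[0,8] min(19,17)*8=136 best=136 * → r--
[0,7] min(19,2)*7=14 best=136 → r--
[0,6] min(19,9)*6=54 best=136 → r--
[0,5] min(19,4)*5=20 best=136 → r--
[0,4] min(19,18)*4=72 best=136 → r--
[0,3] min(19,4)*3=12 best=136 → r--
[0,2] min(19,13)*2=26 best=136 → r--
[0,1] min(19,13)*1=13 best=136 → r--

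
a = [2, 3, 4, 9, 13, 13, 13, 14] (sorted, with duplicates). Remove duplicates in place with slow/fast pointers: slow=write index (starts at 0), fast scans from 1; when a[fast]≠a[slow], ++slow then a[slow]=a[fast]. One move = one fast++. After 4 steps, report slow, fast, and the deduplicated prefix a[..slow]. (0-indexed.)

slow=4, fast=5, prefix=[2, 3, 4, 9, 13]

slow=0 fast=1: a[fast]=3≠a[slow]=2 write a[1]=3, slow++,fast++
slow=1 fast=2: a[fast]=4≠a[slow]=3 write a[2]=4, slow++,fast++
slow=2 fast=3: a[fast]=9≠a[slow]=4 write a[3]=9, slow++,fast++
slow=3 fast=4: a[fast]=13≠a[slow]=9 write a[4]=13, slow++,fast++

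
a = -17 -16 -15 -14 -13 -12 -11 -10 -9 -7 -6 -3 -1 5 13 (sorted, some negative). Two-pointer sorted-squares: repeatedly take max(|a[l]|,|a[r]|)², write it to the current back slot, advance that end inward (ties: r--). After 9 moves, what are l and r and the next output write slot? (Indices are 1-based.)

l=9, r=14, next write slot=6

[1,15] |-17|>|13| out[15]=289 → l++
[2,15] |-16|>|13| out[14]=256 → l++
[3,15] |-15|>|13| out[13]=225 → l++
[4,15] |-14|>|13| out[12]=196 → l++
[5,15] |-13|<=|13| out[11]=169 → r--
[5,14] |-13|>|5| out[10]=169 → l++
[6,14] |-12|>|5| out[9]=144 → l++
[7,14] |-11|>|5| out[8]=121 → l++
[8,14] |-10|>|5| out[7]=100 → l++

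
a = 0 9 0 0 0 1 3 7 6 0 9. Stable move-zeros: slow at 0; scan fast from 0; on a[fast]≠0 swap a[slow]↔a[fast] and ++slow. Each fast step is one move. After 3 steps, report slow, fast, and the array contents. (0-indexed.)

slow=1, fast=3, a=[9, 0, 0, 0, 0, 1, 3, 7, 6, 0, 9]

slow=0 fast=0: a[fast]=0, fast++
slow=0 fast=1: a[fast]=9≠0 swap→a[0]=9, slow++,fast++
slow=1 fast=2: a[fast]=0, fast++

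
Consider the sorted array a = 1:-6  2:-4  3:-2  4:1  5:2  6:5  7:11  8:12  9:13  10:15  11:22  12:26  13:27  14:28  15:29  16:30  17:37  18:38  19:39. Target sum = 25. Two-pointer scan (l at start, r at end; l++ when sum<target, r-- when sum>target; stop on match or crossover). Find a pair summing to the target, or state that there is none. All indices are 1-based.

l=1 r=19: -6+39=33 >25, r--
l=1 r=18: -6+38=32 >25, r--
l=1 r=17: -6+37=31 >25, r--
l=1 r=16: -6+30=24 <25, l++
l=2 r=16: -4+30=26 >25, r--
l=2 r=15: -4+29=25, found

(-4, 29)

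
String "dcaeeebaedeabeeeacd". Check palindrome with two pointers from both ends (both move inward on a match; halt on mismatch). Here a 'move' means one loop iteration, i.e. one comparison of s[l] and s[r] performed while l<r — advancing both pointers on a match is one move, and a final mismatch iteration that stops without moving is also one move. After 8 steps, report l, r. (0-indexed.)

[0,18] 'd'=='d' → l++,r--
[1,17] 'c'=='c' → l++,r--
[2,16] 'a'=='a' → l++,r--
[3,15] 'e'=='e' → l++,r--
[4,14] 'e'=='e' → l++,r--
[5,13] 'e'=='e' → l++,r--
[6,12] 'b'=='b' → l++,r--
[7,11] 'a'=='a' → l++,r--

l=8, r=10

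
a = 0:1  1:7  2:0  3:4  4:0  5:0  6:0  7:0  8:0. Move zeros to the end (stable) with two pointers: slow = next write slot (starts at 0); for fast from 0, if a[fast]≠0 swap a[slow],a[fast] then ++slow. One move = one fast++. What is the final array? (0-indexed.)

(s=0,f=0) a[fast]=1≠0 swap→a[0]=1 → slow++,fast++
(s=1,f=1) a[fast]=7≠0 swap→a[1]=7 → slow++,fast++
(s=2,f=2) a[fast]=0 → fast++
(s=2,f=3) a[fast]=4≠0 swap→a[2]=4 → slow++,fast++
(s=3,f=4) a[fast]=0 → fast++
(s=3,f=5) a[fast]=0 → fast++
(s=3,f=6) a[fast]=0 → fast++
(s=3,f=7) a[fast]=0 → fast++
(s=3,f=8) a[fast]=0 → fast++

[1, 7, 4, 0, 0, 0, 0, 0, 0]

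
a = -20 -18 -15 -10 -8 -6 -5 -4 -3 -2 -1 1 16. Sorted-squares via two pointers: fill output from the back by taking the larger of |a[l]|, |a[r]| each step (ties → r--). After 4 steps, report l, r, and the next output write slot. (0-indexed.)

l=0 r=12: |-20|>|16| out[12]=400, l++
l=1 r=12: |-18|>|16| out[11]=324, l++
l=2 r=12: |-15|<=|16| out[10]=256, r--
l=2 r=11: |-15|>|1| out[9]=225, l++

l=3, r=11, next write slot=8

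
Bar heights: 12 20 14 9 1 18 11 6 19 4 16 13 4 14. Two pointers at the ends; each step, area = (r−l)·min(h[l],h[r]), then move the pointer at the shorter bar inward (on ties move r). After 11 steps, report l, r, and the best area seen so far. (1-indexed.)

l=2, r=4, best area=168

l=1 r=14: min(12,14)*13=156 best=156 *, l++
l=2 r=14: min(20,14)*12=168 best=168 *, r--
l=2 r=13: min(20,4)*11=44 best=168, r--
l=2 r=12: min(20,13)*10=130 best=168, r--
l=2 r=11: min(20,16)*9=144 best=168, r--
l=2 r=10: min(20,4)*8=32 best=168, r--
l=2 r=9: min(20,19)*7=133 best=168, r--
l=2 r=8: min(20,6)*6=36 best=168, r--
l=2 r=7: min(20,11)*5=55 best=168, r--
l=2 r=6: min(20,18)*4=72 best=168, r--
l=2 r=5: min(20,1)*3=3 best=168, r--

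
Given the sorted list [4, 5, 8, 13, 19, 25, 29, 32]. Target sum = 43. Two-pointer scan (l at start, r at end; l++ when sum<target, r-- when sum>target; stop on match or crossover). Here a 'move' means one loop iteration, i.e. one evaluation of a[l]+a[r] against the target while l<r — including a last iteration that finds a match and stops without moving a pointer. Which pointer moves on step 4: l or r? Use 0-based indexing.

l=0 r=7: 4+32=36 <43, l++
l=1 r=7: 5+32=37 <43, l++
l=2 r=7: 8+32=40 <43, l++
l=3 r=7: 13+32=45 >43, r--

r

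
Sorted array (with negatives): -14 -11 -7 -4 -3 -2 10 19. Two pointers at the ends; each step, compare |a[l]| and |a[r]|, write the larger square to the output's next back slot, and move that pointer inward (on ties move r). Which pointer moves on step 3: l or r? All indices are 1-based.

l=1 r=8: |-14|<=|19| out[8]=361, r--
l=1 r=7: |-14|>|10| out[7]=196, l++
l=2 r=7: |-11|>|10| out[6]=121, l++

l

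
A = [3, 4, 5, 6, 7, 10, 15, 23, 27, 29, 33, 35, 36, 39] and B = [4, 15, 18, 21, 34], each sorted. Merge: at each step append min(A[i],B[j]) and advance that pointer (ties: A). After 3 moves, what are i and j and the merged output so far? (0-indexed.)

[i=0,j=0] A[i]=3<=B[j]=4 take 3 → i++
[i=1,j=0] A[i]=4<=B[j]=4 take 4 → i++
[i=2,j=0] A[i]=5>B[j]=4 take 4 → j++

i=2, j=1, merged so far=[3, 4, 4]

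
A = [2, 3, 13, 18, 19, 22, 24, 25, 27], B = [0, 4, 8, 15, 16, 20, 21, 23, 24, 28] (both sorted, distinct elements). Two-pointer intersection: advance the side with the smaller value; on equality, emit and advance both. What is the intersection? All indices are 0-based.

[i=0,j=0] 2>0 → j++
[i=0,j=1] 2<4 → i++
[i=1,j=1] 3<4 → i++
[i=2,j=1] 13>4 → j++
[i=2,j=2] 13>8 → j++
[i=2,j=3] 13<15 → i++
[i=3,j=3] 18>15 → j++
[i=3,j=4] 18>16 → j++
[i=3,j=5] 18<20 → i++
[i=4,j=5] 19<20 → i++
[i=5,j=5] 22>20 → j++
[i=5,j=6] 22>21 → j++
[i=5,j=7] 22<23 → i++
[i=6,j=7] 24>23 → j++
[i=6,j=8] 24==24 emit → i++,j++
[i=7,j=9] 25<28 → i++
[i=8,j=9] 27<28 → i++

intersection = [24]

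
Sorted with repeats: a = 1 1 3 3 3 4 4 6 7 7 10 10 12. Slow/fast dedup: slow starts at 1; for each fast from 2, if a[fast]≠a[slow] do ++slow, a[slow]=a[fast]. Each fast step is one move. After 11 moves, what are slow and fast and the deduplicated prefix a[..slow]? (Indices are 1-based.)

(s=1,f=2) a[fast]=1=a[slow] dup → fast++
(s=1,f=3) a[fast]=3≠a[slow]=1 write a[2]=3 → slow++,fast++
(s=2,f=4) a[fast]=3=a[slow] dup → fast++
(s=2,f=5) a[fast]=3=a[slow] dup → fast++
(s=2,f=6) a[fast]=4≠a[slow]=3 write a[3]=4 → slow++,fast++
(s=3,f=7) a[fast]=4=a[slow] dup → fast++
(s=3,f=8) a[fast]=6≠a[slow]=4 write a[4]=6 → slow++,fast++
(s=4,f=9) a[fast]=7≠a[slow]=6 write a[5]=7 → slow++,fast++
(s=5,f=10) a[fast]=7=a[slow] dup → fast++
(s=5,f=11) a[fast]=10≠a[slow]=7 write a[6]=10 → slow++,fast++
(s=6,f=12) a[fast]=10=a[slow] dup → fast++

slow=6, fast=13, prefix=[1, 3, 4, 6, 7, 10]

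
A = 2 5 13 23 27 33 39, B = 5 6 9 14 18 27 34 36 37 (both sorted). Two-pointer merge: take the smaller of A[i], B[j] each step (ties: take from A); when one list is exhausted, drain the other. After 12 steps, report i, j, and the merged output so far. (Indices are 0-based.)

[i=0,j=0] A[i]=2<=B[j]=5 take 2 → i++
[i=1,j=0] A[i]=5<=B[j]=5 take 5 → i++
[i=2,j=0] A[i]=13>B[j]=5 take 5 → j++
[i=2,j=1] A[i]=13>B[j]=6 take 6 → j++
[i=2,j=2] A[i]=13>B[j]=9 take 9 → j++
[i=2,j=3] A[i]=13<=B[j]=14 take 13 → i++
[i=3,j=3] A[i]=23>B[j]=14 take 14 → j++
[i=3,j=4] A[i]=23>B[j]=18 take 18 → j++
[i=3,j=5] A[i]=23<=B[j]=27 take 23 → i++
[i=4,j=5] A[i]=27<=B[j]=27 take 27 → i++
[i=5,j=5] A[i]=33>B[j]=27 take 27 → j++
[i=5,j=6] A[i]=33<=B[j]=34 take 33 → i++

i=6, j=6, merged so far=[2, 5, 5, 6, 9, 13, 14, 18, 23, 27, 27, 33]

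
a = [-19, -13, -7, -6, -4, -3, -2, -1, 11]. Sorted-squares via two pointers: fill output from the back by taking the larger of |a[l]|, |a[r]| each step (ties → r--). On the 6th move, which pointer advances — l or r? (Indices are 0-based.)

[0,8] |-19|>|11| out[8]=361 → l++
[1,8] |-13|>|11| out[7]=169 → l++
[2,8] |-7|<=|11| out[6]=121 → r--
[2,7] |-7|>|-1| out[5]=49 → l++
[3,7] |-6|>|-1| out[4]=36 → l++
[4,7] |-4|>|-1| out[3]=16 → l++

l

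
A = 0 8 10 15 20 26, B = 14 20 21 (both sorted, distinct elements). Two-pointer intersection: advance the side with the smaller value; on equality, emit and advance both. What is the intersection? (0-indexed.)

i=0 j=0: 0<14, i++
i=1 j=0: 8<14, i++
i=2 j=0: 10<14, i++
i=3 j=0: 15>14, j++
i=3 j=1: 15<20, i++
i=4 j=1: 20==20 emit, i++,j++
i=5 j=2: 26>21, j++

intersection = [20]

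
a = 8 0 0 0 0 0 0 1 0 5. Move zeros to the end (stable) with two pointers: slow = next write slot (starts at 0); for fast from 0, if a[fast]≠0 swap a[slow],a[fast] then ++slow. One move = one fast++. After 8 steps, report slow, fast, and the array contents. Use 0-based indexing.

slow=2, fast=8, a=[8, 1, 0, 0, 0, 0, 0, 0, 0, 5]

slow=0 fast=0: a[fast]=8≠0 swap→a[0]=8, slow++,fast++
slow=1 fast=1: a[fast]=0, fast++
slow=1 fast=2: a[fast]=0, fast++
slow=1 fast=3: a[fast]=0, fast++
slow=1 fast=4: a[fast]=0, fast++
slow=1 fast=5: a[fast]=0, fast++
slow=1 fast=6: a[fast]=0, fast++
slow=1 fast=7: a[fast]=1≠0 swap→a[1]=1, slow++,fast++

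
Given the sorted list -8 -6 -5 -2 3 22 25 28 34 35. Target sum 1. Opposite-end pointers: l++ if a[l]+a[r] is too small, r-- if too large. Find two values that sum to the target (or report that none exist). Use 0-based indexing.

(-2, 3)

l=0 r=9: -8+35=27 >1, r--
l=0 r=8: -8+34=26 >1, r--
l=0 r=7: -8+28=20 >1, r--
l=0 r=6: -8+25=17 >1, r--
l=0 r=5: -8+22=14 >1, r--
l=0 r=4: -8+3=-5 <1, l++
l=1 r=4: -6+3=-3 <1, l++
l=2 r=4: -5+3=-2 <1, l++
l=3 r=4: -2+3=1, found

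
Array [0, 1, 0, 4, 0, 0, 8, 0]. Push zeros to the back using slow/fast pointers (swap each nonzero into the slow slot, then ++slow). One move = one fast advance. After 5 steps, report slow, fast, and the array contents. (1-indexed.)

slow=3, fast=6, a=[1, 4, 0, 0, 0, 0, 8, 0]

slow=1 fast=1: a[fast]=0, fast++
slow=1 fast=2: a[fast]=1≠0 swap→a[1]=1, slow++,fast++
slow=2 fast=3: a[fast]=0, fast++
slow=2 fast=4: a[fast]=4≠0 swap→a[2]=4, slow++,fast++
slow=3 fast=5: a[fast]=0, fast++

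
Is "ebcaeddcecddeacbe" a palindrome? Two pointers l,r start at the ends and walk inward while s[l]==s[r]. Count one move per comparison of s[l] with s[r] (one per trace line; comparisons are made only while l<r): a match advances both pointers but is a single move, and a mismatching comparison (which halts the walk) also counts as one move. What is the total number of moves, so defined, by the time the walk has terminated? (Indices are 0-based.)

8 moves

[0,16] 'e'=='e' → l++,r--
[1,15] 'b'=='b' → l++,r--
[2,14] 'c'=='c' → l++,r--
[3,13] 'a'=='a' → l++,r--
[4,12] 'e'=='e' → l++,r--
[5,11] 'd'=='d' → l++,r--
[6,10] 'd'=='d' → l++,r--
[7,9] 'c'=='c' → l++,r--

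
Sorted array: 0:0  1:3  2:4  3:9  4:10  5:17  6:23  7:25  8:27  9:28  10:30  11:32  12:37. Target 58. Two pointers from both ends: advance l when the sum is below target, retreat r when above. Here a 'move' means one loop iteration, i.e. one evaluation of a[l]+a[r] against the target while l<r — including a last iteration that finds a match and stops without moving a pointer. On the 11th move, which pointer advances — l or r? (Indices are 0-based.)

l

l=0 r=12: 0+37=37 <58, l++
l=1 r=12: 3+37=40 <58, l++
l=2 r=12: 4+37=41 <58, l++
l=3 r=12: 9+37=46 <58, l++
l=4 r=12: 10+37=47 <58, l++
l=5 r=12: 17+37=54 <58, l++
l=6 r=12: 23+37=60 >58, r--
l=6 r=11: 23+32=55 <58, l++
l=7 r=11: 25+32=57 <58, l++
l=8 r=11: 27+32=59 >58, r--
l=8 r=10: 27+30=57 <58, l++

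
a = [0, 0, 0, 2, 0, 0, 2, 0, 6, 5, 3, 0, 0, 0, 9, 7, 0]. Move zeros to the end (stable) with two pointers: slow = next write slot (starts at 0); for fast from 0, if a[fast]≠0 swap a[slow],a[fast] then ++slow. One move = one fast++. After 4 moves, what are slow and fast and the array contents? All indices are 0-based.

slow=0 fast=0: a[fast]=0, fast++
slow=0 fast=1: a[fast]=0, fast++
slow=0 fast=2: a[fast]=0, fast++
slow=0 fast=3: a[fast]=2≠0 swap→a[0]=2, slow++,fast++

slow=1, fast=4, a=[2, 0, 0, 0, 0, 0, 2, 0, 6, 5, 3, 0, 0, 0, 9, 7, 0]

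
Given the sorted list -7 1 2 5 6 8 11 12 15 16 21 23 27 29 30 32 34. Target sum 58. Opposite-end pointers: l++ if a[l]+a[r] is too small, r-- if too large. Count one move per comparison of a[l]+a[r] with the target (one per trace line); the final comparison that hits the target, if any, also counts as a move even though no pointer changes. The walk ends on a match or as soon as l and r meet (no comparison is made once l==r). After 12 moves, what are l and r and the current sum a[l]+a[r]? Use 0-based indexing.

[0,16] -7+34=27 <58 → l++
[1,16] 1+34=35 <58 → l++
[2,16] 2+34=36 <58 → l++
[3,16] 5+34=39 <58 → l++
[4,16] 6+34=40 <58 → l++
[5,16] 8+34=42 <58 → l++
[6,16] 11+34=45 <58 → l++
[7,16] 12+34=46 <58 → l++
[8,16] 15+34=49 <58 → l++
[9,16] 16+34=50 <58 → l++
[10,16] 21+34=55 <58 → l++
[11,16] 23+34=57 <58 → l++

l=12, r=16, sum=61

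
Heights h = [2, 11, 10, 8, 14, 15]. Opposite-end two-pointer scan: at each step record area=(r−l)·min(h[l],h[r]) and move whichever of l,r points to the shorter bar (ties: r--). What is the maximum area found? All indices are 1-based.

max area = 44

l=1 r=6: min(2,15)*5=10 best=10 *, l++
l=2 r=6: min(11,15)*4=44 best=44 *, l++
l=3 r=6: min(10,15)*3=30 best=44, l++
l=4 r=6: min(8,15)*2=16 best=44, l++
l=5 r=6: min(14,15)*1=14 best=44, l++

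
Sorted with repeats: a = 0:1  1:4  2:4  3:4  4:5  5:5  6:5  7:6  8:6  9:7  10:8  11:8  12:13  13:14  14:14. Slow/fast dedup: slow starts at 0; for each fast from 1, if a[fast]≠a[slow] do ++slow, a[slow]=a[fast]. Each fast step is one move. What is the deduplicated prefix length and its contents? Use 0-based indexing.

length 8; prefix = [1, 4, 5, 6, 7, 8, 13, 14]

slow=0 fast=1: a[fast]=4≠a[slow]=1 write a[1]=4, slow++,fast++
slow=1 fast=2: a[fast]=4=a[slow] dup, fast++
slow=1 fast=3: a[fast]=4=a[slow] dup, fast++
slow=1 fast=4: a[fast]=5≠a[slow]=4 write a[2]=5, slow++,fast++
slow=2 fast=5: a[fast]=5=a[slow] dup, fast++
slow=2 fast=6: a[fast]=5=a[slow] dup, fast++
slow=2 fast=7: a[fast]=6≠a[slow]=5 write a[3]=6, slow++,fast++
slow=3 fast=8: a[fast]=6=a[slow] dup, fast++
slow=3 fast=9: a[fast]=7≠a[slow]=6 write a[4]=7, slow++,fast++
slow=4 fast=10: a[fast]=8≠a[slow]=7 write a[5]=8, slow++,fast++
slow=5 fast=11: a[fast]=8=a[slow] dup, fast++
slow=5 fast=12: a[fast]=13≠a[slow]=8 write a[6]=13, slow++,fast++
slow=6 fast=13: a[fast]=14≠a[slow]=13 write a[7]=14, slow++,fast++
slow=7 fast=14: a[fast]=14=a[slow] dup, fast++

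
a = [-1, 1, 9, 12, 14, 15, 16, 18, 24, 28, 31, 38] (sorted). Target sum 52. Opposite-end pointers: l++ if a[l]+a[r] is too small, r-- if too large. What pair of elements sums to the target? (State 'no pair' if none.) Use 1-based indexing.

[1,12] -1+38=37 <52 → l++
[2,12] 1+38=39 <52 → l++
[3,12] 9+38=47 <52 → l++
[4,12] 12+38=50 <52 → l++
[5,12] 14+38=52 → found

(14, 38)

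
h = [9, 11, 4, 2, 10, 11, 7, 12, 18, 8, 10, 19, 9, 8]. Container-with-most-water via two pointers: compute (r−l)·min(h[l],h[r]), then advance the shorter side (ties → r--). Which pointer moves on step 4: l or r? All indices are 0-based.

l

[0,13] min(9,8)*13=104 best=104 * → r--
[0,12] min(9,9)*12=108 best=108 * → r--
[0,11] min(9,19)*11=99 best=108 → l++
[1,11] min(11,19)*10=110 best=110 * → l++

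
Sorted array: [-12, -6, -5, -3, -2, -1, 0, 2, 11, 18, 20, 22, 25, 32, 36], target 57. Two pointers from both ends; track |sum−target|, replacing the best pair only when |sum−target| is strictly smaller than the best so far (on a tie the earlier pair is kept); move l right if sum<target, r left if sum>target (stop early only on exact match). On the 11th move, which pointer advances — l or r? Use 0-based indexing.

[0,14] -12+36=24 d=33 * → l++
[1,14] -6+36=30 d=27 * → l++
[2,14] -5+36=31 d=26 * → l++
[3,14] -3+36=33 d=24 * → l++
[4,14] -2+36=34 d=23 * → l++
[5,14] -1+36=35 d=22 * → l++
[6,14] 0+36=36 d=21 * → l++
[7,14] 2+36=38 d=19 * → l++
[8,14] 11+36=47 d=10 * → l++
[9,14] 18+36=54 d=3 * → l++
[10,14] 20+36=56 d=1 * → l++

l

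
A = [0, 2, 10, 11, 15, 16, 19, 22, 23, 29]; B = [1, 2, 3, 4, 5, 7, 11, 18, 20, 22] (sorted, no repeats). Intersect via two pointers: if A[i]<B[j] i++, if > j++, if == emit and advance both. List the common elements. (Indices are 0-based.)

[i=0,j=0] 0<1 → i++
[i=1,j=0] 2>1 → j++
[i=1,j=1] 2==2 emit → i++,j++
[i=2,j=2] 10>3 → j++
[i=2,j=3] 10>4 → j++
[i=2,j=4] 10>5 → j++
[i=2,j=5] 10>7 → j++
[i=2,j=6] 10<11 → i++
[i=3,j=6] 11==11 emit → i++,j++
[i=4,j=7] 15<18 → i++
[i=5,j=7] 16<18 → i++
[i=6,j=7] 19>18 → j++
[i=6,j=8] 19<20 → i++
[i=7,j=8] 22>20 → j++
[i=7,j=9] 22==22 emit → i++,j++

intersection = [2, 11, 22]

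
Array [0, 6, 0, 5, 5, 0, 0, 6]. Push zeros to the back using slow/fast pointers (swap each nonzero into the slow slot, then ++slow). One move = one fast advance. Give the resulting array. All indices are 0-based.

(s=0,f=0) a[fast]=0 → fast++
(s=0,f=1) a[fast]=6≠0 swap→a[0]=6 → slow++,fast++
(s=1,f=2) a[fast]=0 → fast++
(s=1,f=3) a[fast]=5≠0 swap→a[1]=5 → slow++,fast++
(s=2,f=4) a[fast]=5≠0 swap→a[2]=5 → slow++,fast++
(s=3,f=5) a[fast]=0 → fast++
(s=3,f=6) a[fast]=0 → fast++
(s=3,f=7) a[fast]=6≠0 swap→a[3]=6 → slow++,fast++

[6, 5, 5, 6, 0, 0, 0, 0]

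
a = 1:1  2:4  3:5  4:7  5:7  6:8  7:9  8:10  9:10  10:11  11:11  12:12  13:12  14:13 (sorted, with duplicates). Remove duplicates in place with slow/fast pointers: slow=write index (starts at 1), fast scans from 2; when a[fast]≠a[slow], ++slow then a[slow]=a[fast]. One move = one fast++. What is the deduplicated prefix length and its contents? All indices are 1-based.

(s=1,f=2) a[fast]=4≠a[slow]=1 write a[2]=4 → slow++,fast++
(s=2,f=3) a[fast]=5≠a[slow]=4 write a[3]=5 → slow++,fast++
(s=3,f=4) a[fast]=7≠a[slow]=5 write a[4]=7 → slow++,fast++
(s=4,f=5) a[fast]=7=a[slow] dup → fast++
(s=4,f=6) a[fast]=8≠a[slow]=7 write a[5]=8 → slow++,fast++
(s=5,f=7) a[fast]=9≠a[slow]=8 write a[6]=9 → slow++,fast++
(s=6,f=8) a[fast]=10≠a[slow]=9 write a[7]=10 → slow++,fast++
(s=7,f=9) a[fast]=10=a[slow] dup → fast++
(s=7,f=10) a[fast]=11≠a[slow]=10 write a[8]=11 → slow++,fast++
(s=8,f=11) a[fast]=11=a[slow] dup → fast++
(s=8,f=12) a[fast]=12≠a[slow]=11 write a[9]=12 → slow++,fast++
(s=9,f=13) a[fast]=12=a[slow] dup → fast++
(s=9,f=14) a[fast]=13≠a[slow]=12 write a[10]=13 → slow++,fast++

length 10; prefix = [1, 4, 5, 7, 8, 9, 10, 11, 12, 13]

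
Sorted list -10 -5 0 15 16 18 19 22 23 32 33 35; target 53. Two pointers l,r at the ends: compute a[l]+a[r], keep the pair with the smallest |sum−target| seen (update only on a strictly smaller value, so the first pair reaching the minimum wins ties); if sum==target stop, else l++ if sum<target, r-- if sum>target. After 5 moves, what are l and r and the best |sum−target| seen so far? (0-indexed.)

l=5, r=11, best |Δ|=2

l=0 r=11: -10+35=25 d=28 *, l++
l=1 r=11: -5+35=30 d=23 *, l++
l=2 r=11: 0+35=35 d=18 *, l++
l=3 r=11: 15+35=50 d=3 *, l++
l=4 r=11: 16+35=51 d=2 *, l++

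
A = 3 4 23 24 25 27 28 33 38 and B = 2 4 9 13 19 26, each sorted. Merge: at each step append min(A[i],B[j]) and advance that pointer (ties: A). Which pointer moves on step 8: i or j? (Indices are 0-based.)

i

[i=0,j=0] A[i]=3>B[j]=2 take 2 → j++
[i=0,j=1] A[i]=3<=B[j]=4 take 3 → i++
[i=1,j=1] A[i]=4<=B[j]=4 take 4 → i++
[i=2,j=1] A[i]=23>B[j]=4 take 4 → j++
[i=2,j=2] A[i]=23>B[j]=9 take 9 → j++
[i=2,j=3] A[i]=23>B[j]=13 take 13 → j++
[i=2,j=4] A[i]=23>B[j]=19 take 19 → j++
[i=2,j=5] A[i]=23<=B[j]=26 take 23 → i++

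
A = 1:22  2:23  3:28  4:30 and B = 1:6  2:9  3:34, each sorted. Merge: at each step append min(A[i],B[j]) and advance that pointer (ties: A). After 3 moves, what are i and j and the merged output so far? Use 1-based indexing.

[i=1,j=1] A[i]=22>B[j]=6 take 6 → j++
[i=1,j=2] A[i]=22>B[j]=9 take 9 → j++
[i=1,j=3] A[i]=22<=B[j]=34 take 22 → i++

i=2, j=3, merged so far=[6, 9, 22]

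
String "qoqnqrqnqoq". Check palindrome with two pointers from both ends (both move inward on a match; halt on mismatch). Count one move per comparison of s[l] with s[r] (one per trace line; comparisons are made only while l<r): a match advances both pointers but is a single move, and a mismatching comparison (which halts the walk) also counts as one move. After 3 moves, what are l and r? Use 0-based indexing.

l=0 r=10: 'q'=='q', l++,r--
l=1 r=9: 'o'=='o', l++,r--
l=2 r=8: 'q'=='q', l++,r--

l=3, r=7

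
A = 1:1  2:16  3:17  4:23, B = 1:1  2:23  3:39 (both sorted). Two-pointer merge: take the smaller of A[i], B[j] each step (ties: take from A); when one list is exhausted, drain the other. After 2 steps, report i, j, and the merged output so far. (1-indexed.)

i=2, j=2, merged so far=[1, 1]

[i=1,j=1] A[i]=1<=B[j]=1 take 1 → i++
[i=2,j=1] A[i]=16>B[j]=1 take 1 → j++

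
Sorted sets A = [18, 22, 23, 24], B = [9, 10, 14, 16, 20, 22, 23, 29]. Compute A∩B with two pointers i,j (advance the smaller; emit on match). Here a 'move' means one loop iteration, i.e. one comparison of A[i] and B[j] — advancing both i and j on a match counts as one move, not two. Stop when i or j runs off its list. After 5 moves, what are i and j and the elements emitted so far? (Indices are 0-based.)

[i=0,j=0] 18>9 → j++
[i=0,j=1] 18>10 → j++
[i=0,j=2] 18>14 → j++
[i=0,j=3] 18>16 → j++
[i=0,j=4] 18<20 → i++

i=1, j=4, emitted=[]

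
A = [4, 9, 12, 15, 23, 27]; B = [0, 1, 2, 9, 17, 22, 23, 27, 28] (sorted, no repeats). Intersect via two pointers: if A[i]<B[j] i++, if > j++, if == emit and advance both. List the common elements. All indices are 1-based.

intersection = [9, 23, 27]

i=1 j=1: 4>0, j++
i=1 j=2: 4>1, j++
i=1 j=3: 4>2, j++
i=1 j=4: 4<9, i++
i=2 j=4: 9==9 emit, i++,j++
i=3 j=5: 12<17, i++
i=4 j=5: 15<17, i++
i=5 j=5: 23>17, j++
i=5 j=6: 23>22, j++
i=5 j=7: 23==23 emit, i++,j++
i=6 j=8: 27==27 emit, i++,j++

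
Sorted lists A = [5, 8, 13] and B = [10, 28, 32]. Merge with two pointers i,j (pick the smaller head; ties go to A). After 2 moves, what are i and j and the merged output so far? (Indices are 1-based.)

i=3, j=1, merged so far=[5, 8]

i=1 j=1: A[i]=5<=B[j]=10 take 5, i++
i=2 j=1: A[i]=8<=B[j]=10 take 8, i++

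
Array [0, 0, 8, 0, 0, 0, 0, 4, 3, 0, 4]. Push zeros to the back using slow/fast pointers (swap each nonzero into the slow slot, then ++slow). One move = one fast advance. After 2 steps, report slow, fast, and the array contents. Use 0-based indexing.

slow=0 fast=0: a[fast]=0, fast++
slow=0 fast=1: a[fast]=0, fast++

slow=0, fast=2, a=[0, 0, 8, 0, 0, 0, 0, 4, 3, 0, 4]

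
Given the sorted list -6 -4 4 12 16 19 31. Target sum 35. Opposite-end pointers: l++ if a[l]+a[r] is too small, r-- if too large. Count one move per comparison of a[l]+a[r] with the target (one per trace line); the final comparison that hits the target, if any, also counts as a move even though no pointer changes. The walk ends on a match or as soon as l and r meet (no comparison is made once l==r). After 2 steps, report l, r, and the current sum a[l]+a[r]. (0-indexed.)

[0,6] -6+31=25 <35 → l++
[1,6] -4+31=27 <35 → l++

l=2, r=6, sum=35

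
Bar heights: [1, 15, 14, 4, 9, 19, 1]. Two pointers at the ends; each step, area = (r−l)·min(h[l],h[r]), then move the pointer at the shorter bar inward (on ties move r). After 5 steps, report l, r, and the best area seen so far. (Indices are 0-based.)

[0,6] min(1,1)*6=6 best=6 * → r--
[0,5] min(1,19)*5=5 best=6 → l++
[1,5] min(15,19)*4=60 best=60 * → l++
[2,5] min(14,19)*3=42 best=60 → l++
[3,5] min(4,19)*2=8 best=60 → l++

l=4, r=5, best area=60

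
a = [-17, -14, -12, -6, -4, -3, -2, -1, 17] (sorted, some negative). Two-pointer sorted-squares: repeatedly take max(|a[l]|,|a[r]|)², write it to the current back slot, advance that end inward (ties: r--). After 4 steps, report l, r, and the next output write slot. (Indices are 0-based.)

l=3, r=7, next write slot=4

[0,8] |-17|<=|17| out[8]=289 → r--
[0,7] |-17|>|-1| out[7]=289 → l++
[1,7] |-14|>|-1| out[6]=196 → l++
[2,7] |-12|>|-1| out[5]=144 → l++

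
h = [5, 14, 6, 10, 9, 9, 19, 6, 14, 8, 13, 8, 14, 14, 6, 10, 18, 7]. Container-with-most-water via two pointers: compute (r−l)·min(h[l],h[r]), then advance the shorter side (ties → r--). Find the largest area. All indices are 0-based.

l=0 r=17: min(5,7)*17=85 best=85 *, l++
l=1 r=17: min(14,7)*16=112 best=112 *, r--
l=1 r=16: min(14,18)*15=210 best=210 *, l++
l=2 r=16: min(6,18)*14=84 best=210, l++
l=3 r=16: min(10,18)*13=130 best=210, l++
l=4 r=16: min(9,18)*12=108 best=210, l++
l=5 r=16: min(9,18)*11=99 best=210, l++
l=6 r=16: min(19,18)*10=180 best=210, r--
l=6 r=15: min(19,10)*9=90 best=210, r--
l=6 r=14: min(19,6)*8=48 best=210, r--
l=6 r=13: min(19,14)*7=98 best=210, r--
l=6 r=12: min(19,14)*6=84 best=210, r--
l=6 r=11: min(19,8)*5=40 best=210, r--
l=6 r=10: min(19,13)*4=52 best=210, r--
l=6 r=9: min(19,8)*3=24 best=210, r--
l=6 r=8: min(19,14)*2=28 best=210, r--
l=6 r=7: min(19,6)*1=6 best=210, r--

max area = 210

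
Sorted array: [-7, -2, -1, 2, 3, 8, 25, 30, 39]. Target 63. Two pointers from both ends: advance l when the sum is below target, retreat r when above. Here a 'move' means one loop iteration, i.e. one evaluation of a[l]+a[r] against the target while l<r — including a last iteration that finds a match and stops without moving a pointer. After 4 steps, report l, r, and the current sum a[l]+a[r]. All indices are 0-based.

l=4, r=8, sum=42

l=0 r=8: -7+39=32 <63, l++
l=1 r=8: -2+39=37 <63, l++
l=2 r=8: -1+39=38 <63, l++
l=3 r=8: 2+39=41 <63, l++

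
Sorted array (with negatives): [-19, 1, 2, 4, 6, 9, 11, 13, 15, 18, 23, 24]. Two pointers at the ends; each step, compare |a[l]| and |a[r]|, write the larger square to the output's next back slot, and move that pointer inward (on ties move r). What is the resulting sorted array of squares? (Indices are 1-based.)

[1,12] |-19|<=|24| out[12]=576 → r--
[1,11] |-19|<=|23| out[11]=529 → r--
[1,10] |-19|>|18| out[10]=361 → l++
[2,10] |1|<=|18| out[9]=324 → r--
[2,9] |1|<=|15| out[8]=225 → r--
[2,8] |1|<=|13| out[7]=169 → r--
[2,7] |1|<=|11| out[6]=121 → r--
[2,6] |1|<=|9| out[5]=81 → r--
[2,5] |1|<=|6| out[4]=36 → r--
[2,4] |1|<=|4| out[3]=16 → r--
[2,3] |1|<=|2| out[2]=4 → r--
[2,2] |1|<=|1| out[1]=1 → r--

[1, 4, 16, 36, 81, 121, 169, 225, 324, 361, 529, 576]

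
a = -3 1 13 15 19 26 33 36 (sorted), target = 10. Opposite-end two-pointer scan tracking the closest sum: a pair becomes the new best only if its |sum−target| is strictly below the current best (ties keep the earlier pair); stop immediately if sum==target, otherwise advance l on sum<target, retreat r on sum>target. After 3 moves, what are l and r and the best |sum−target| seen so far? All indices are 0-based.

[0,7] -3+36=33 d=23 * → r--
[0,6] -3+33=30 d=20 * → r--
[0,5] -3+26=23 d=13 * → r--

l=0, r=4, best |Δ|=13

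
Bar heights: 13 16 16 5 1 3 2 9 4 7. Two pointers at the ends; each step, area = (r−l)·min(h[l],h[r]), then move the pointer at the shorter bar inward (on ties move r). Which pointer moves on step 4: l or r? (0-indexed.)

r

[0,9] min(13,7)*9=63 best=63 * → r--
[0,8] min(13,4)*8=32 best=63 → r--
[0,7] min(13,9)*7=63 best=63 → r--
[0,6] min(13,2)*6=12 best=63 → r--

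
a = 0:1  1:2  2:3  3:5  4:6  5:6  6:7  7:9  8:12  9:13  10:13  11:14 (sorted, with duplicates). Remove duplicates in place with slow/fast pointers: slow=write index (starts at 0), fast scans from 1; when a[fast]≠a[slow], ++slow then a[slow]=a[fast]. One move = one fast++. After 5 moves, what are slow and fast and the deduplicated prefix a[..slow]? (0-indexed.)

slow=4, fast=6, prefix=[1, 2, 3, 5, 6]

(s=0,f=1) a[fast]=2≠a[slow]=1 write a[1]=2 → slow++,fast++
(s=1,f=2) a[fast]=3≠a[slow]=2 write a[2]=3 → slow++,fast++
(s=2,f=3) a[fast]=5≠a[slow]=3 write a[3]=5 → slow++,fast++
(s=3,f=4) a[fast]=6≠a[slow]=5 write a[4]=6 → slow++,fast++
(s=4,f=5) a[fast]=6=a[slow] dup → fast++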